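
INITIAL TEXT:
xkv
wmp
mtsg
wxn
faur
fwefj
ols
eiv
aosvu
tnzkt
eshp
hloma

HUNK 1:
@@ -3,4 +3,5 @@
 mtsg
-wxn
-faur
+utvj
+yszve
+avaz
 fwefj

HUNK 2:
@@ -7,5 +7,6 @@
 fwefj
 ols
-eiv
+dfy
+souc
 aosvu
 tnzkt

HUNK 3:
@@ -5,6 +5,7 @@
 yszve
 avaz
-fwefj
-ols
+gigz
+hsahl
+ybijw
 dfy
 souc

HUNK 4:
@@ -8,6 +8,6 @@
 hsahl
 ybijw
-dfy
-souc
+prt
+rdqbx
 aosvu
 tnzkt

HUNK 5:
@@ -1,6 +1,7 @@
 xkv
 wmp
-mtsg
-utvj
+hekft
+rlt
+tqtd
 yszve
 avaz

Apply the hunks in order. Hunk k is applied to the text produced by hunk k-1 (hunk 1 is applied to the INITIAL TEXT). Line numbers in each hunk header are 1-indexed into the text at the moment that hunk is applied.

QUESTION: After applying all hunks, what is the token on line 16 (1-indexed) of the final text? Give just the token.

Answer: hloma

Derivation:
Hunk 1: at line 3 remove [wxn,faur] add [utvj,yszve,avaz] -> 13 lines: xkv wmp mtsg utvj yszve avaz fwefj ols eiv aosvu tnzkt eshp hloma
Hunk 2: at line 7 remove [eiv] add [dfy,souc] -> 14 lines: xkv wmp mtsg utvj yszve avaz fwefj ols dfy souc aosvu tnzkt eshp hloma
Hunk 3: at line 5 remove [fwefj,ols] add [gigz,hsahl,ybijw] -> 15 lines: xkv wmp mtsg utvj yszve avaz gigz hsahl ybijw dfy souc aosvu tnzkt eshp hloma
Hunk 4: at line 8 remove [dfy,souc] add [prt,rdqbx] -> 15 lines: xkv wmp mtsg utvj yszve avaz gigz hsahl ybijw prt rdqbx aosvu tnzkt eshp hloma
Hunk 5: at line 1 remove [mtsg,utvj] add [hekft,rlt,tqtd] -> 16 lines: xkv wmp hekft rlt tqtd yszve avaz gigz hsahl ybijw prt rdqbx aosvu tnzkt eshp hloma
Final line 16: hloma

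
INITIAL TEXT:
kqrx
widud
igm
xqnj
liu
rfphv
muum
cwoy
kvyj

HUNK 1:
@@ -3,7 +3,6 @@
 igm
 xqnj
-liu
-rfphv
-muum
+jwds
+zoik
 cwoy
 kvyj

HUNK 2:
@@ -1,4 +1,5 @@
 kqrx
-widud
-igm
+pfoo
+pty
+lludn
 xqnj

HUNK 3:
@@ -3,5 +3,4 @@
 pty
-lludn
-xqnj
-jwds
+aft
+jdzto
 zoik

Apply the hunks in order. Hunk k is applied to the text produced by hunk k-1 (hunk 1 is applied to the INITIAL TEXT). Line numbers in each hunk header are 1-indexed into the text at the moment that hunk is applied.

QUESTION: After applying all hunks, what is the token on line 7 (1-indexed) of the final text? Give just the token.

Hunk 1: at line 3 remove [liu,rfphv,muum] add [jwds,zoik] -> 8 lines: kqrx widud igm xqnj jwds zoik cwoy kvyj
Hunk 2: at line 1 remove [widud,igm] add [pfoo,pty,lludn] -> 9 lines: kqrx pfoo pty lludn xqnj jwds zoik cwoy kvyj
Hunk 3: at line 3 remove [lludn,xqnj,jwds] add [aft,jdzto] -> 8 lines: kqrx pfoo pty aft jdzto zoik cwoy kvyj
Final line 7: cwoy

Answer: cwoy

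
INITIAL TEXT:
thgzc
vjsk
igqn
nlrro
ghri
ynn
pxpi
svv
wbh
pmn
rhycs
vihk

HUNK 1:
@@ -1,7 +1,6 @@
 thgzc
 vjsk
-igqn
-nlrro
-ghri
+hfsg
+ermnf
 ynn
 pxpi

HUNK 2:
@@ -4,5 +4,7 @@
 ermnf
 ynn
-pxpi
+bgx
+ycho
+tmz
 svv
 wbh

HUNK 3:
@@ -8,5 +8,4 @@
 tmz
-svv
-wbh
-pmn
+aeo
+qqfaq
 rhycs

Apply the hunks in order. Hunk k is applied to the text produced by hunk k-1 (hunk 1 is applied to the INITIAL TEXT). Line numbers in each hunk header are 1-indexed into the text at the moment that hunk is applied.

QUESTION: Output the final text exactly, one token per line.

Hunk 1: at line 1 remove [igqn,nlrro,ghri] add [hfsg,ermnf] -> 11 lines: thgzc vjsk hfsg ermnf ynn pxpi svv wbh pmn rhycs vihk
Hunk 2: at line 4 remove [pxpi] add [bgx,ycho,tmz] -> 13 lines: thgzc vjsk hfsg ermnf ynn bgx ycho tmz svv wbh pmn rhycs vihk
Hunk 3: at line 8 remove [svv,wbh,pmn] add [aeo,qqfaq] -> 12 lines: thgzc vjsk hfsg ermnf ynn bgx ycho tmz aeo qqfaq rhycs vihk

Answer: thgzc
vjsk
hfsg
ermnf
ynn
bgx
ycho
tmz
aeo
qqfaq
rhycs
vihk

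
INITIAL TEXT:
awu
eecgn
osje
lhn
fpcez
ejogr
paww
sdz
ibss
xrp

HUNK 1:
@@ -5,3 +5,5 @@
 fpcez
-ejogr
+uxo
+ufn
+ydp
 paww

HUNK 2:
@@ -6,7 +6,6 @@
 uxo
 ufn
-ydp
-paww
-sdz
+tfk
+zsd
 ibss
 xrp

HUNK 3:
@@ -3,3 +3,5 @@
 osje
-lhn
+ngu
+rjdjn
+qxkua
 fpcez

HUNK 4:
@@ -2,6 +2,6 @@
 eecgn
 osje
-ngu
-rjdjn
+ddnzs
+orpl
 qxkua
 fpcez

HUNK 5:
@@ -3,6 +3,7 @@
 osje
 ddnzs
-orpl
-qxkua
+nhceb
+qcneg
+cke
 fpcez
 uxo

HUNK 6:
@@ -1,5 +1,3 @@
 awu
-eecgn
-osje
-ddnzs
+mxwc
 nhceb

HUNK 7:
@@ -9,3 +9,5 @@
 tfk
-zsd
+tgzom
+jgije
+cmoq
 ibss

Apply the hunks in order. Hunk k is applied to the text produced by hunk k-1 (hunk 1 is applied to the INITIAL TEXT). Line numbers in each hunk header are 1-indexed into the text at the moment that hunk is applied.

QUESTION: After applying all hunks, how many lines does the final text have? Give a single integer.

Answer: 14

Derivation:
Hunk 1: at line 5 remove [ejogr] add [uxo,ufn,ydp] -> 12 lines: awu eecgn osje lhn fpcez uxo ufn ydp paww sdz ibss xrp
Hunk 2: at line 6 remove [ydp,paww,sdz] add [tfk,zsd] -> 11 lines: awu eecgn osje lhn fpcez uxo ufn tfk zsd ibss xrp
Hunk 3: at line 3 remove [lhn] add [ngu,rjdjn,qxkua] -> 13 lines: awu eecgn osje ngu rjdjn qxkua fpcez uxo ufn tfk zsd ibss xrp
Hunk 4: at line 2 remove [ngu,rjdjn] add [ddnzs,orpl] -> 13 lines: awu eecgn osje ddnzs orpl qxkua fpcez uxo ufn tfk zsd ibss xrp
Hunk 5: at line 3 remove [orpl,qxkua] add [nhceb,qcneg,cke] -> 14 lines: awu eecgn osje ddnzs nhceb qcneg cke fpcez uxo ufn tfk zsd ibss xrp
Hunk 6: at line 1 remove [eecgn,osje,ddnzs] add [mxwc] -> 12 lines: awu mxwc nhceb qcneg cke fpcez uxo ufn tfk zsd ibss xrp
Hunk 7: at line 9 remove [zsd] add [tgzom,jgije,cmoq] -> 14 lines: awu mxwc nhceb qcneg cke fpcez uxo ufn tfk tgzom jgije cmoq ibss xrp
Final line count: 14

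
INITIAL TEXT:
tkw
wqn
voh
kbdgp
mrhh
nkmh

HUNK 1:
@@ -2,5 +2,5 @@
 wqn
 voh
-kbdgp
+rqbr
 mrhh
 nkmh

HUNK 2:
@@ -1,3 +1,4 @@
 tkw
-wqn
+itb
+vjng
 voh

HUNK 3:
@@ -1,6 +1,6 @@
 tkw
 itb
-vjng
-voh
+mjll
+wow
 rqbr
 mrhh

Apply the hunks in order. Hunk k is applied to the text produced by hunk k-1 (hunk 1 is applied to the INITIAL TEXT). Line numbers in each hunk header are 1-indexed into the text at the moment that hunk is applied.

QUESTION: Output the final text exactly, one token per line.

Answer: tkw
itb
mjll
wow
rqbr
mrhh
nkmh

Derivation:
Hunk 1: at line 2 remove [kbdgp] add [rqbr] -> 6 lines: tkw wqn voh rqbr mrhh nkmh
Hunk 2: at line 1 remove [wqn] add [itb,vjng] -> 7 lines: tkw itb vjng voh rqbr mrhh nkmh
Hunk 3: at line 1 remove [vjng,voh] add [mjll,wow] -> 7 lines: tkw itb mjll wow rqbr mrhh nkmh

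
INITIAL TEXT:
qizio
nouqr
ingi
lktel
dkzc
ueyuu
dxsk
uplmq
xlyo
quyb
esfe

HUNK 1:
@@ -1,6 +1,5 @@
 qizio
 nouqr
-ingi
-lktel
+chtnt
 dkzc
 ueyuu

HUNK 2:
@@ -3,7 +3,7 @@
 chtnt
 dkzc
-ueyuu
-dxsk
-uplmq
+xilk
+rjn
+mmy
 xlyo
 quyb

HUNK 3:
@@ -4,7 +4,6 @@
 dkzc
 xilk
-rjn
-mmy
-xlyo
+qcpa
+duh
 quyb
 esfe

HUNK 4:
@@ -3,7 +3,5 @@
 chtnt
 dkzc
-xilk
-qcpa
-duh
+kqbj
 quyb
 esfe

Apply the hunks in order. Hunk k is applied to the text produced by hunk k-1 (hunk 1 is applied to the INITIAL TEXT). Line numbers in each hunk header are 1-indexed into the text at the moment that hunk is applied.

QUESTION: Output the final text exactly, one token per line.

Hunk 1: at line 1 remove [ingi,lktel] add [chtnt] -> 10 lines: qizio nouqr chtnt dkzc ueyuu dxsk uplmq xlyo quyb esfe
Hunk 2: at line 3 remove [ueyuu,dxsk,uplmq] add [xilk,rjn,mmy] -> 10 lines: qizio nouqr chtnt dkzc xilk rjn mmy xlyo quyb esfe
Hunk 3: at line 4 remove [rjn,mmy,xlyo] add [qcpa,duh] -> 9 lines: qizio nouqr chtnt dkzc xilk qcpa duh quyb esfe
Hunk 4: at line 3 remove [xilk,qcpa,duh] add [kqbj] -> 7 lines: qizio nouqr chtnt dkzc kqbj quyb esfe

Answer: qizio
nouqr
chtnt
dkzc
kqbj
quyb
esfe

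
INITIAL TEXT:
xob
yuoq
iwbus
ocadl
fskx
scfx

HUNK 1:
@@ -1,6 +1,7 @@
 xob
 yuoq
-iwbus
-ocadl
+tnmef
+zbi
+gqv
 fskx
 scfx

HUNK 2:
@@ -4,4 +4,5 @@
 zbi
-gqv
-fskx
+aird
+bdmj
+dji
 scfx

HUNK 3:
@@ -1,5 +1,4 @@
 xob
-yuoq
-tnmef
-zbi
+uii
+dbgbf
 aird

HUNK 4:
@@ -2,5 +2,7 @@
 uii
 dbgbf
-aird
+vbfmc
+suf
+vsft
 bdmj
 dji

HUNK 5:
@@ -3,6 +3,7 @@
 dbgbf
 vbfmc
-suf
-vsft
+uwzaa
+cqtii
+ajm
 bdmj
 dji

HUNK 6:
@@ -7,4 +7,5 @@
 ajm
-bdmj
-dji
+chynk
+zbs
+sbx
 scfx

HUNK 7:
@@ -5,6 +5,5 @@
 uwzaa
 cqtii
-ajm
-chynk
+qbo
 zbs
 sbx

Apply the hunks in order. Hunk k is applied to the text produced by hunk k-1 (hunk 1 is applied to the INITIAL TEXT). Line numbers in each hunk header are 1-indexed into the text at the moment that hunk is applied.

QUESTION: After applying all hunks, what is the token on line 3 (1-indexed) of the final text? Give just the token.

Hunk 1: at line 1 remove [iwbus,ocadl] add [tnmef,zbi,gqv] -> 7 lines: xob yuoq tnmef zbi gqv fskx scfx
Hunk 2: at line 4 remove [gqv,fskx] add [aird,bdmj,dji] -> 8 lines: xob yuoq tnmef zbi aird bdmj dji scfx
Hunk 3: at line 1 remove [yuoq,tnmef,zbi] add [uii,dbgbf] -> 7 lines: xob uii dbgbf aird bdmj dji scfx
Hunk 4: at line 2 remove [aird] add [vbfmc,suf,vsft] -> 9 lines: xob uii dbgbf vbfmc suf vsft bdmj dji scfx
Hunk 5: at line 3 remove [suf,vsft] add [uwzaa,cqtii,ajm] -> 10 lines: xob uii dbgbf vbfmc uwzaa cqtii ajm bdmj dji scfx
Hunk 6: at line 7 remove [bdmj,dji] add [chynk,zbs,sbx] -> 11 lines: xob uii dbgbf vbfmc uwzaa cqtii ajm chynk zbs sbx scfx
Hunk 7: at line 5 remove [ajm,chynk] add [qbo] -> 10 lines: xob uii dbgbf vbfmc uwzaa cqtii qbo zbs sbx scfx
Final line 3: dbgbf

Answer: dbgbf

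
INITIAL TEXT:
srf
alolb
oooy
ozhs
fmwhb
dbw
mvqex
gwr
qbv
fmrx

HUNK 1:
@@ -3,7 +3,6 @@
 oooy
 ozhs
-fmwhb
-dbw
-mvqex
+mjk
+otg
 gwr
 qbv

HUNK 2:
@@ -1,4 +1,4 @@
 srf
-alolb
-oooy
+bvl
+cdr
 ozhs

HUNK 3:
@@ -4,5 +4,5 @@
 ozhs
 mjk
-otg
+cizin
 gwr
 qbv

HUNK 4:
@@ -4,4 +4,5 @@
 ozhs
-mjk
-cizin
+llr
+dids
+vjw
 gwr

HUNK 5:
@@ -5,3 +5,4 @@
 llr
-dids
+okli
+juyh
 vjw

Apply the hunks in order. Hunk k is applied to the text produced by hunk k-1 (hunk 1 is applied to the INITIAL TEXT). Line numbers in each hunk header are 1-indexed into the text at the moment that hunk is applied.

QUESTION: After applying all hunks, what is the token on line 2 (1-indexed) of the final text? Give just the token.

Answer: bvl

Derivation:
Hunk 1: at line 3 remove [fmwhb,dbw,mvqex] add [mjk,otg] -> 9 lines: srf alolb oooy ozhs mjk otg gwr qbv fmrx
Hunk 2: at line 1 remove [alolb,oooy] add [bvl,cdr] -> 9 lines: srf bvl cdr ozhs mjk otg gwr qbv fmrx
Hunk 3: at line 4 remove [otg] add [cizin] -> 9 lines: srf bvl cdr ozhs mjk cizin gwr qbv fmrx
Hunk 4: at line 4 remove [mjk,cizin] add [llr,dids,vjw] -> 10 lines: srf bvl cdr ozhs llr dids vjw gwr qbv fmrx
Hunk 5: at line 5 remove [dids] add [okli,juyh] -> 11 lines: srf bvl cdr ozhs llr okli juyh vjw gwr qbv fmrx
Final line 2: bvl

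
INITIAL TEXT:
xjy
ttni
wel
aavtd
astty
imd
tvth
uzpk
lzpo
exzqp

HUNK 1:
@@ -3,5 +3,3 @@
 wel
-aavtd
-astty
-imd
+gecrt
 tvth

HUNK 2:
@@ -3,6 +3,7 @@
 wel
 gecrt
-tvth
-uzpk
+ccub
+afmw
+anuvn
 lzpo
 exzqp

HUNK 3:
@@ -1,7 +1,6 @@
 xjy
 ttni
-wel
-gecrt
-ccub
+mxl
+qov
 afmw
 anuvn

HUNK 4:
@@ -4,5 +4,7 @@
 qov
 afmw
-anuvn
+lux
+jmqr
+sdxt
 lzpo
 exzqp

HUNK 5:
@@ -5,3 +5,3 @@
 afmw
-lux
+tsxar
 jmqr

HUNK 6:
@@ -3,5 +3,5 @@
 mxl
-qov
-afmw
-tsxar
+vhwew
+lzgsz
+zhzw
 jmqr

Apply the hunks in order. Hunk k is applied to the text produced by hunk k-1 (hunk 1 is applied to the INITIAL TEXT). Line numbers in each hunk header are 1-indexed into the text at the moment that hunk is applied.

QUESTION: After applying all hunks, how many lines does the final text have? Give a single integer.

Hunk 1: at line 3 remove [aavtd,astty,imd] add [gecrt] -> 8 lines: xjy ttni wel gecrt tvth uzpk lzpo exzqp
Hunk 2: at line 3 remove [tvth,uzpk] add [ccub,afmw,anuvn] -> 9 lines: xjy ttni wel gecrt ccub afmw anuvn lzpo exzqp
Hunk 3: at line 1 remove [wel,gecrt,ccub] add [mxl,qov] -> 8 lines: xjy ttni mxl qov afmw anuvn lzpo exzqp
Hunk 4: at line 4 remove [anuvn] add [lux,jmqr,sdxt] -> 10 lines: xjy ttni mxl qov afmw lux jmqr sdxt lzpo exzqp
Hunk 5: at line 5 remove [lux] add [tsxar] -> 10 lines: xjy ttni mxl qov afmw tsxar jmqr sdxt lzpo exzqp
Hunk 6: at line 3 remove [qov,afmw,tsxar] add [vhwew,lzgsz,zhzw] -> 10 lines: xjy ttni mxl vhwew lzgsz zhzw jmqr sdxt lzpo exzqp
Final line count: 10

Answer: 10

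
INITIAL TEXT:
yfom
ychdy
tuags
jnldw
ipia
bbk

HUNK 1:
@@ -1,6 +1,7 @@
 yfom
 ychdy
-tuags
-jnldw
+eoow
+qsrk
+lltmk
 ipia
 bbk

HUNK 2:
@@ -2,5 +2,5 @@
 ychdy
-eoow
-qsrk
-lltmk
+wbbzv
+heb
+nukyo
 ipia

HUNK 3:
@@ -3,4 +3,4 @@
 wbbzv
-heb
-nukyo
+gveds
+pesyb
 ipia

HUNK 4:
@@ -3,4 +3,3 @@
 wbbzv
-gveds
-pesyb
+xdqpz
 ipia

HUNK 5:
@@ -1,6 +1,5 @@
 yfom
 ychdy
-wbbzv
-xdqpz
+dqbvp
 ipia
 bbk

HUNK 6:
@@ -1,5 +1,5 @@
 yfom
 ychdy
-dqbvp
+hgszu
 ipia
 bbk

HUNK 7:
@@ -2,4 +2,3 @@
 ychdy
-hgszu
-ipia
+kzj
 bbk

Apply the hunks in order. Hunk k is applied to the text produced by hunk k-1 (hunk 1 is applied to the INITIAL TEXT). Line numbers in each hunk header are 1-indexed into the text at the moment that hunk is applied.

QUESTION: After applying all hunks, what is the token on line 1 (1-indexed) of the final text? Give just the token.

Answer: yfom

Derivation:
Hunk 1: at line 1 remove [tuags,jnldw] add [eoow,qsrk,lltmk] -> 7 lines: yfom ychdy eoow qsrk lltmk ipia bbk
Hunk 2: at line 2 remove [eoow,qsrk,lltmk] add [wbbzv,heb,nukyo] -> 7 lines: yfom ychdy wbbzv heb nukyo ipia bbk
Hunk 3: at line 3 remove [heb,nukyo] add [gveds,pesyb] -> 7 lines: yfom ychdy wbbzv gveds pesyb ipia bbk
Hunk 4: at line 3 remove [gveds,pesyb] add [xdqpz] -> 6 lines: yfom ychdy wbbzv xdqpz ipia bbk
Hunk 5: at line 1 remove [wbbzv,xdqpz] add [dqbvp] -> 5 lines: yfom ychdy dqbvp ipia bbk
Hunk 6: at line 1 remove [dqbvp] add [hgszu] -> 5 lines: yfom ychdy hgszu ipia bbk
Hunk 7: at line 2 remove [hgszu,ipia] add [kzj] -> 4 lines: yfom ychdy kzj bbk
Final line 1: yfom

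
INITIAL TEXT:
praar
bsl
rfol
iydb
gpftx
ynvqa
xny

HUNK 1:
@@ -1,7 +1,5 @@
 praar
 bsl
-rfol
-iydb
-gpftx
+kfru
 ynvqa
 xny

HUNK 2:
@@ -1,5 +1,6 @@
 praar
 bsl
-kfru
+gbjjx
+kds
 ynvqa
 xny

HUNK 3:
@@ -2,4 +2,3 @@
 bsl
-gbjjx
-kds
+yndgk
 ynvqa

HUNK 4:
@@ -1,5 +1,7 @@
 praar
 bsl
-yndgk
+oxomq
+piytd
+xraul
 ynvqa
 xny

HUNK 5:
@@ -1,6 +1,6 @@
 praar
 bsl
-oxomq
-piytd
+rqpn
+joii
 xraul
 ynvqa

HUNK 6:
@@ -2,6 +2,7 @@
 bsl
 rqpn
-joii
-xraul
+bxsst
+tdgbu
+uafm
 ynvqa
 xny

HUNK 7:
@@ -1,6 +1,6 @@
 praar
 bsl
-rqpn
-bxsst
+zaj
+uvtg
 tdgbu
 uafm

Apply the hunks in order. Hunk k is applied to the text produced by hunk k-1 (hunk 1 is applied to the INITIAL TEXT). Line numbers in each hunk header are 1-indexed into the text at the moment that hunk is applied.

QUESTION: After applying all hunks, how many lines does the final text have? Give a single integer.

Answer: 8

Derivation:
Hunk 1: at line 1 remove [rfol,iydb,gpftx] add [kfru] -> 5 lines: praar bsl kfru ynvqa xny
Hunk 2: at line 1 remove [kfru] add [gbjjx,kds] -> 6 lines: praar bsl gbjjx kds ynvqa xny
Hunk 3: at line 2 remove [gbjjx,kds] add [yndgk] -> 5 lines: praar bsl yndgk ynvqa xny
Hunk 4: at line 1 remove [yndgk] add [oxomq,piytd,xraul] -> 7 lines: praar bsl oxomq piytd xraul ynvqa xny
Hunk 5: at line 1 remove [oxomq,piytd] add [rqpn,joii] -> 7 lines: praar bsl rqpn joii xraul ynvqa xny
Hunk 6: at line 2 remove [joii,xraul] add [bxsst,tdgbu,uafm] -> 8 lines: praar bsl rqpn bxsst tdgbu uafm ynvqa xny
Hunk 7: at line 1 remove [rqpn,bxsst] add [zaj,uvtg] -> 8 lines: praar bsl zaj uvtg tdgbu uafm ynvqa xny
Final line count: 8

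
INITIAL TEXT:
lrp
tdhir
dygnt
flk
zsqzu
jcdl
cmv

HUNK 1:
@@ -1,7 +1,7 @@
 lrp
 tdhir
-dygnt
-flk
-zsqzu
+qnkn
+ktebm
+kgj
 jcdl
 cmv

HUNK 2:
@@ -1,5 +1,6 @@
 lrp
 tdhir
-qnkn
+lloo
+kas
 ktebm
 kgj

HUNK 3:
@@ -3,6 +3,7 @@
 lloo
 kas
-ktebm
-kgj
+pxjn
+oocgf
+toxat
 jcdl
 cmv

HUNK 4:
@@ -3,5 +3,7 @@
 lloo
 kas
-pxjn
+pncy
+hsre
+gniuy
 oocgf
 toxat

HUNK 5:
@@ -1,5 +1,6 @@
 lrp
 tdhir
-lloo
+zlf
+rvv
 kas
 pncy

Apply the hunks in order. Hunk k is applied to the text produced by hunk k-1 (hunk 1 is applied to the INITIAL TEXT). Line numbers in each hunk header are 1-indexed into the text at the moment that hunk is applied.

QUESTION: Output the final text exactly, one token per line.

Hunk 1: at line 1 remove [dygnt,flk,zsqzu] add [qnkn,ktebm,kgj] -> 7 lines: lrp tdhir qnkn ktebm kgj jcdl cmv
Hunk 2: at line 1 remove [qnkn] add [lloo,kas] -> 8 lines: lrp tdhir lloo kas ktebm kgj jcdl cmv
Hunk 3: at line 3 remove [ktebm,kgj] add [pxjn,oocgf,toxat] -> 9 lines: lrp tdhir lloo kas pxjn oocgf toxat jcdl cmv
Hunk 4: at line 3 remove [pxjn] add [pncy,hsre,gniuy] -> 11 lines: lrp tdhir lloo kas pncy hsre gniuy oocgf toxat jcdl cmv
Hunk 5: at line 1 remove [lloo] add [zlf,rvv] -> 12 lines: lrp tdhir zlf rvv kas pncy hsre gniuy oocgf toxat jcdl cmv

Answer: lrp
tdhir
zlf
rvv
kas
pncy
hsre
gniuy
oocgf
toxat
jcdl
cmv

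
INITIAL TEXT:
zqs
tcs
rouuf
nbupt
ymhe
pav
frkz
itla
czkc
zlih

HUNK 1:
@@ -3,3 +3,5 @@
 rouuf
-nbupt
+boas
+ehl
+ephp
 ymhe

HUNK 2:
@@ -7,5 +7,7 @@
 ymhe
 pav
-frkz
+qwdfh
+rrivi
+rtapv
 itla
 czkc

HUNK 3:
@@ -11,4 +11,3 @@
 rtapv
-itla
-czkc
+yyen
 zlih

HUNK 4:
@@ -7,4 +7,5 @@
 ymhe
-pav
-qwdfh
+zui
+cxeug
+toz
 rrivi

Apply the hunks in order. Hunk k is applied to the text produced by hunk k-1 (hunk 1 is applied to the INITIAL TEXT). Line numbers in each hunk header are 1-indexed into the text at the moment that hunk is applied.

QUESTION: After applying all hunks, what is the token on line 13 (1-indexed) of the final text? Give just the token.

Answer: yyen

Derivation:
Hunk 1: at line 3 remove [nbupt] add [boas,ehl,ephp] -> 12 lines: zqs tcs rouuf boas ehl ephp ymhe pav frkz itla czkc zlih
Hunk 2: at line 7 remove [frkz] add [qwdfh,rrivi,rtapv] -> 14 lines: zqs tcs rouuf boas ehl ephp ymhe pav qwdfh rrivi rtapv itla czkc zlih
Hunk 3: at line 11 remove [itla,czkc] add [yyen] -> 13 lines: zqs tcs rouuf boas ehl ephp ymhe pav qwdfh rrivi rtapv yyen zlih
Hunk 4: at line 7 remove [pav,qwdfh] add [zui,cxeug,toz] -> 14 lines: zqs tcs rouuf boas ehl ephp ymhe zui cxeug toz rrivi rtapv yyen zlih
Final line 13: yyen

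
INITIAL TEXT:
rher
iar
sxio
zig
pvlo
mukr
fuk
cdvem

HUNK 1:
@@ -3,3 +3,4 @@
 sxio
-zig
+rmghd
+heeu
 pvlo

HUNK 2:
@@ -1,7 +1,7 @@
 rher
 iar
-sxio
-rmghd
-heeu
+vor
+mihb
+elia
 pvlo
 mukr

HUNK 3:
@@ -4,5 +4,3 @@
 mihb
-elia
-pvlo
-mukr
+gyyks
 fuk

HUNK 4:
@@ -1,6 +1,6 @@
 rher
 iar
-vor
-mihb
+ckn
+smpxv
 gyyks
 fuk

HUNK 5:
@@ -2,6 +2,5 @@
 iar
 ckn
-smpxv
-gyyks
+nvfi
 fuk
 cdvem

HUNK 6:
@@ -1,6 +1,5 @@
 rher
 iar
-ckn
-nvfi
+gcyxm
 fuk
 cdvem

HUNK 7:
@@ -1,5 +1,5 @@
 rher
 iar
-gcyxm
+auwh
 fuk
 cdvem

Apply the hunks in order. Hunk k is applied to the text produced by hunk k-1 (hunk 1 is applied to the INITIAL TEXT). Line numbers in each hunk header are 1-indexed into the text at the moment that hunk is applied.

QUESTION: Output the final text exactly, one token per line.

Hunk 1: at line 3 remove [zig] add [rmghd,heeu] -> 9 lines: rher iar sxio rmghd heeu pvlo mukr fuk cdvem
Hunk 2: at line 1 remove [sxio,rmghd,heeu] add [vor,mihb,elia] -> 9 lines: rher iar vor mihb elia pvlo mukr fuk cdvem
Hunk 3: at line 4 remove [elia,pvlo,mukr] add [gyyks] -> 7 lines: rher iar vor mihb gyyks fuk cdvem
Hunk 4: at line 1 remove [vor,mihb] add [ckn,smpxv] -> 7 lines: rher iar ckn smpxv gyyks fuk cdvem
Hunk 5: at line 2 remove [smpxv,gyyks] add [nvfi] -> 6 lines: rher iar ckn nvfi fuk cdvem
Hunk 6: at line 1 remove [ckn,nvfi] add [gcyxm] -> 5 lines: rher iar gcyxm fuk cdvem
Hunk 7: at line 1 remove [gcyxm] add [auwh] -> 5 lines: rher iar auwh fuk cdvem

Answer: rher
iar
auwh
fuk
cdvem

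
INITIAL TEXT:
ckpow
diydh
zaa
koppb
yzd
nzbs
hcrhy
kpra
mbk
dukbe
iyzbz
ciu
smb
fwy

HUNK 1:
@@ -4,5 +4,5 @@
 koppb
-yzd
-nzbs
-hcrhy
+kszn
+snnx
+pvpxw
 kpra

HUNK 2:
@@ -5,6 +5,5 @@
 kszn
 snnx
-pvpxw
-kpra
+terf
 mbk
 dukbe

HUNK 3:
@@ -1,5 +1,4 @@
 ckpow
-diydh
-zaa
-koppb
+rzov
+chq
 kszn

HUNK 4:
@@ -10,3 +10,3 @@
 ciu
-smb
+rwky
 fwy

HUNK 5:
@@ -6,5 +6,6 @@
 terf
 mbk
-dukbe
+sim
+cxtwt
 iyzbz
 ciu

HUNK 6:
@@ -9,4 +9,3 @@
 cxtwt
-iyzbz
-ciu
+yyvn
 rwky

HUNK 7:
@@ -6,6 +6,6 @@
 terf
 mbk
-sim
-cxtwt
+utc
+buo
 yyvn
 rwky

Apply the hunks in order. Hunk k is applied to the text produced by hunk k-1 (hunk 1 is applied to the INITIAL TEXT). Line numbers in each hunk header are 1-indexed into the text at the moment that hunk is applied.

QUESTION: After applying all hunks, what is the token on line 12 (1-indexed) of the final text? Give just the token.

Hunk 1: at line 4 remove [yzd,nzbs,hcrhy] add [kszn,snnx,pvpxw] -> 14 lines: ckpow diydh zaa koppb kszn snnx pvpxw kpra mbk dukbe iyzbz ciu smb fwy
Hunk 2: at line 5 remove [pvpxw,kpra] add [terf] -> 13 lines: ckpow diydh zaa koppb kszn snnx terf mbk dukbe iyzbz ciu smb fwy
Hunk 3: at line 1 remove [diydh,zaa,koppb] add [rzov,chq] -> 12 lines: ckpow rzov chq kszn snnx terf mbk dukbe iyzbz ciu smb fwy
Hunk 4: at line 10 remove [smb] add [rwky] -> 12 lines: ckpow rzov chq kszn snnx terf mbk dukbe iyzbz ciu rwky fwy
Hunk 5: at line 6 remove [dukbe] add [sim,cxtwt] -> 13 lines: ckpow rzov chq kszn snnx terf mbk sim cxtwt iyzbz ciu rwky fwy
Hunk 6: at line 9 remove [iyzbz,ciu] add [yyvn] -> 12 lines: ckpow rzov chq kszn snnx terf mbk sim cxtwt yyvn rwky fwy
Hunk 7: at line 6 remove [sim,cxtwt] add [utc,buo] -> 12 lines: ckpow rzov chq kszn snnx terf mbk utc buo yyvn rwky fwy
Final line 12: fwy

Answer: fwy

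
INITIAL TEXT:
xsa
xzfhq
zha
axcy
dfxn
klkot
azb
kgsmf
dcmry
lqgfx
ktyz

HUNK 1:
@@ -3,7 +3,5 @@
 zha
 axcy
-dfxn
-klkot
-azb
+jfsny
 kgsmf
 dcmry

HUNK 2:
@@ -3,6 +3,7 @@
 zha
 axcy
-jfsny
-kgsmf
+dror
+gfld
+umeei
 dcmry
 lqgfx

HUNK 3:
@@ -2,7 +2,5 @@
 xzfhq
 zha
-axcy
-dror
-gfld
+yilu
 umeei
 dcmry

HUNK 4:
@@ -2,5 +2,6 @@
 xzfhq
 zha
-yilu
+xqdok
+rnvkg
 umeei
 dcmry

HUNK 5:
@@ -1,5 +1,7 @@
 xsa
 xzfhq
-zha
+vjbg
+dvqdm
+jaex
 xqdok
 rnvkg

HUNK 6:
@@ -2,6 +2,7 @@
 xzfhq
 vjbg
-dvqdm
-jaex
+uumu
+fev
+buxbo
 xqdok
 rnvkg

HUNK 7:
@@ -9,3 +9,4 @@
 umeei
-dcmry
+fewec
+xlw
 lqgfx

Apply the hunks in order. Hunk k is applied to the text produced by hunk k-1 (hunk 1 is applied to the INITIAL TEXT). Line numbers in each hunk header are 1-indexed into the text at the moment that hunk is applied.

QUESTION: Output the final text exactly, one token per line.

Hunk 1: at line 3 remove [dfxn,klkot,azb] add [jfsny] -> 9 lines: xsa xzfhq zha axcy jfsny kgsmf dcmry lqgfx ktyz
Hunk 2: at line 3 remove [jfsny,kgsmf] add [dror,gfld,umeei] -> 10 lines: xsa xzfhq zha axcy dror gfld umeei dcmry lqgfx ktyz
Hunk 3: at line 2 remove [axcy,dror,gfld] add [yilu] -> 8 lines: xsa xzfhq zha yilu umeei dcmry lqgfx ktyz
Hunk 4: at line 2 remove [yilu] add [xqdok,rnvkg] -> 9 lines: xsa xzfhq zha xqdok rnvkg umeei dcmry lqgfx ktyz
Hunk 5: at line 1 remove [zha] add [vjbg,dvqdm,jaex] -> 11 lines: xsa xzfhq vjbg dvqdm jaex xqdok rnvkg umeei dcmry lqgfx ktyz
Hunk 6: at line 2 remove [dvqdm,jaex] add [uumu,fev,buxbo] -> 12 lines: xsa xzfhq vjbg uumu fev buxbo xqdok rnvkg umeei dcmry lqgfx ktyz
Hunk 7: at line 9 remove [dcmry] add [fewec,xlw] -> 13 lines: xsa xzfhq vjbg uumu fev buxbo xqdok rnvkg umeei fewec xlw lqgfx ktyz

Answer: xsa
xzfhq
vjbg
uumu
fev
buxbo
xqdok
rnvkg
umeei
fewec
xlw
lqgfx
ktyz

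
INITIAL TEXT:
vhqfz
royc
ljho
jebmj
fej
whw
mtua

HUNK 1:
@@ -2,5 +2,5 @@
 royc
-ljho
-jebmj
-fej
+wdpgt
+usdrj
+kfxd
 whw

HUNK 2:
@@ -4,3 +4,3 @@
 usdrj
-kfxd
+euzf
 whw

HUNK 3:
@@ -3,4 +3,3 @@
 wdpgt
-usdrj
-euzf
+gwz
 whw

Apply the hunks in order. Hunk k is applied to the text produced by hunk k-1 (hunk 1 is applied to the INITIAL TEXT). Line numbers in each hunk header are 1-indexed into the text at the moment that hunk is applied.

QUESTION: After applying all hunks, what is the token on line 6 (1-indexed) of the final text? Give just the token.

Answer: mtua

Derivation:
Hunk 1: at line 2 remove [ljho,jebmj,fej] add [wdpgt,usdrj,kfxd] -> 7 lines: vhqfz royc wdpgt usdrj kfxd whw mtua
Hunk 2: at line 4 remove [kfxd] add [euzf] -> 7 lines: vhqfz royc wdpgt usdrj euzf whw mtua
Hunk 3: at line 3 remove [usdrj,euzf] add [gwz] -> 6 lines: vhqfz royc wdpgt gwz whw mtua
Final line 6: mtua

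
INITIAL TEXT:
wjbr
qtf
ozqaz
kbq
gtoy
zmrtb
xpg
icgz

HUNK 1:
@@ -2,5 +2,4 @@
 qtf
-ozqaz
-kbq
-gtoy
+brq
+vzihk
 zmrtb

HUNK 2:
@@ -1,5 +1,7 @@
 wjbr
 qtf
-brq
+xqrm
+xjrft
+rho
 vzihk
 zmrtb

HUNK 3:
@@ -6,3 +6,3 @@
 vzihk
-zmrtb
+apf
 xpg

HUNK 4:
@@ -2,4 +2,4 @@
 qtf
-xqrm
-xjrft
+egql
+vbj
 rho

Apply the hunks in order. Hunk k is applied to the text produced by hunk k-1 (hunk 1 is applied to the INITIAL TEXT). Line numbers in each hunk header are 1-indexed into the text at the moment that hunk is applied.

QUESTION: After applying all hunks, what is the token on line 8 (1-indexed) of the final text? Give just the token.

Answer: xpg

Derivation:
Hunk 1: at line 2 remove [ozqaz,kbq,gtoy] add [brq,vzihk] -> 7 lines: wjbr qtf brq vzihk zmrtb xpg icgz
Hunk 2: at line 1 remove [brq] add [xqrm,xjrft,rho] -> 9 lines: wjbr qtf xqrm xjrft rho vzihk zmrtb xpg icgz
Hunk 3: at line 6 remove [zmrtb] add [apf] -> 9 lines: wjbr qtf xqrm xjrft rho vzihk apf xpg icgz
Hunk 4: at line 2 remove [xqrm,xjrft] add [egql,vbj] -> 9 lines: wjbr qtf egql vbj rho vzihk apf xpg icgz
Final line 8: xpg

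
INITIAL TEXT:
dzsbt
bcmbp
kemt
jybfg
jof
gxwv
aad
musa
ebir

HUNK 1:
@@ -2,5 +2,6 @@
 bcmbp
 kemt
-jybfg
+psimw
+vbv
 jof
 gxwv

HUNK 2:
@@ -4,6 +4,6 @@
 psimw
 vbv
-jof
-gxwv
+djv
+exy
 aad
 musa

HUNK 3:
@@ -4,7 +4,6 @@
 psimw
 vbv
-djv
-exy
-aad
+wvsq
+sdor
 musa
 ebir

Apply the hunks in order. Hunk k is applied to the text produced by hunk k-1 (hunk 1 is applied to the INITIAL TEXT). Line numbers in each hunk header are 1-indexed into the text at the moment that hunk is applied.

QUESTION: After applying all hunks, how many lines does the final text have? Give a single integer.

Hunk 1: at line 2 remove [jybfg] add [psimw,vbv] -> 10 lines: dzsbt bcmbp kemt psimw vbv jof gxwv aad musa ebir
Hunk 2: at line 4 remove [jof,gxwv] add [djv,exy] -> 10 lines: dzsbt bcmbp kemt psimw vbv djv exy aad musa ebir
Hunk 3: at line 4 remove [djv,exy,aad] add [wvsq,sdor] -> 9 lines: dzsbt bcmbp kemt psimw vbv wvsq sdor musa ebir
Final line count: 9

Answer: 9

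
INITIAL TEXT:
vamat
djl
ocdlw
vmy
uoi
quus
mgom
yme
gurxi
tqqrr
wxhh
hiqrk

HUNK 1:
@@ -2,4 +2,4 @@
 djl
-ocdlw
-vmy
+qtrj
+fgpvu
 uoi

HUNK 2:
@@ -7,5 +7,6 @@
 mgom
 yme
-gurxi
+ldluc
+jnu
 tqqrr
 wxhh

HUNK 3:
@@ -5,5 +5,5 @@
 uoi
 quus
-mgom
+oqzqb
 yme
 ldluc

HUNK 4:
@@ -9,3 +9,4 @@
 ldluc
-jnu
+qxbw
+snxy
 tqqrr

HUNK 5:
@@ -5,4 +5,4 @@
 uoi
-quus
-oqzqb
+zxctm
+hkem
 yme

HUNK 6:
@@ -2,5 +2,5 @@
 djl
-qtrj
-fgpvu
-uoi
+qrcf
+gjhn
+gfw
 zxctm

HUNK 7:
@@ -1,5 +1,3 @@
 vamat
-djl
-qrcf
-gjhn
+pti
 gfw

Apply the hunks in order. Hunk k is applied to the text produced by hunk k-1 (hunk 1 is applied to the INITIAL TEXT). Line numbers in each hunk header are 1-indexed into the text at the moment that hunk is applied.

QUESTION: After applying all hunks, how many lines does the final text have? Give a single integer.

Answer: 12

Derivation:
Hunk 1: at line 2 remove [ocdlw,vmy] add [qtrj,fgpvu] -> 12 lines: vamat djl qtrj fgpvu uoi quus mgom yme gurxi tqqrr wxhh hiqrk
Hunk 2: at line 7 remove [gurxi] add [ldluc,jnu] -> 13 lines: vamat djl qtrj fgpvu uoi quus mgom yme ldluc jnu tqqrr wxhh hiqrk
Hunk 3: at line 5 remove [mgom] add [oqzqb] -> 13 lines: vamat djl qtrj fgpvu uoi quus oqzqb yme ldluc jnu tqqrr wxhh hiqrk
Hunk 4: at line 9 remove [jnu] add [qxbw,snxy] -> 14 lines: vamat djl qtrj fgpvu uoi quus oqzqb yme ldluc qxbw snxy tqqrr wxhh hiqrk
Hunk 5: at line 5 remove [quus,oqzqb] add [zxctm,hkem] -> 14 lines: vamat djl qtrj fgpvu uoi zxctm hkem yme ldluc qxbw snxy tqqrr wxhh hiqrk
Hunk 6: at line 2 remove [qtrj,fgpvu,uoi] add [qrcf,gjhn,gfw] -> 14 lines: vamat djl qrcf gjhn gfw zxctm hkem yme ldluc qxbw snxy tqqrr wxhh hiqrk
Hunk 7: at line 1 remove [djl,qrcf,gjhn] add [pti] -> 12 lines: vamat pti gfw zxctm hkem yme ldluc qxbw snxy tqqrr wxhh hiqrk
Final line count: 12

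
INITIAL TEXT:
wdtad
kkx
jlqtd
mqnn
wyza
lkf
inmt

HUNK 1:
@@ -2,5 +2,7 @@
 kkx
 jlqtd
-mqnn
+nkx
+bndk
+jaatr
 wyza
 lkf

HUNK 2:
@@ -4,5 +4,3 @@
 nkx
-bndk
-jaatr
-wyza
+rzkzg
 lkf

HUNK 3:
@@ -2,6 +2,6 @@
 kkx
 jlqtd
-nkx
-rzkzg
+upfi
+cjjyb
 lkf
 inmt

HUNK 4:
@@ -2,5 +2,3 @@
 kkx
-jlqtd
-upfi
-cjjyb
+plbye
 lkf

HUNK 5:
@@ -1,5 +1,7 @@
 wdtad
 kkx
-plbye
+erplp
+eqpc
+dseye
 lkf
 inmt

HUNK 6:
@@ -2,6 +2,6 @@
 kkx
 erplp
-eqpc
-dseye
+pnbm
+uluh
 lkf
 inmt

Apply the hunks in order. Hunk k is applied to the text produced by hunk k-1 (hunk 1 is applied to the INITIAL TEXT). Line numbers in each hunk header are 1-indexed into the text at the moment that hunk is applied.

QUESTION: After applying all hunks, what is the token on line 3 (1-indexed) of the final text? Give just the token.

Hunk 1: at line 2 remove [mqnn] add [nkx,bndk,jaatr] -> 9 lines: wdtad kkx jlqtd nkx bndk jaatr wyza lkf inmt
Hunk 2: at line 4 remove [bndk,jaatr,wyza] add [rzkzg] -> 7 lines: wdtad kkx jlqtd nkx rzkzg lkf inmt
Hunk 3: at line 2 remove [nkx,rzkzg] add [upfi,cjjyb] -> 7 lines: wdtad kkx jlqtd upfi cjjyb lkf inmt
Hunk 4: at line 2 remove [jlqtd,upfi,cjjyb] add [plbye] -> 5 lines: wdtad kkx plbye lkf inmt
Hunk 5: at line 1 remove [plbye] add [erplp,eqpc,dseye] -> 7 lines: wdtad kkx erplp eqpc dseye lkf inmt
Hunk 6: at line 2 remove [eqpc,dseye] add [pnbm,uluh] -> 7 lines: wdtad kkx erplp pnbm uluh lkf inmt
Final line 3: erplp

Answer: erplp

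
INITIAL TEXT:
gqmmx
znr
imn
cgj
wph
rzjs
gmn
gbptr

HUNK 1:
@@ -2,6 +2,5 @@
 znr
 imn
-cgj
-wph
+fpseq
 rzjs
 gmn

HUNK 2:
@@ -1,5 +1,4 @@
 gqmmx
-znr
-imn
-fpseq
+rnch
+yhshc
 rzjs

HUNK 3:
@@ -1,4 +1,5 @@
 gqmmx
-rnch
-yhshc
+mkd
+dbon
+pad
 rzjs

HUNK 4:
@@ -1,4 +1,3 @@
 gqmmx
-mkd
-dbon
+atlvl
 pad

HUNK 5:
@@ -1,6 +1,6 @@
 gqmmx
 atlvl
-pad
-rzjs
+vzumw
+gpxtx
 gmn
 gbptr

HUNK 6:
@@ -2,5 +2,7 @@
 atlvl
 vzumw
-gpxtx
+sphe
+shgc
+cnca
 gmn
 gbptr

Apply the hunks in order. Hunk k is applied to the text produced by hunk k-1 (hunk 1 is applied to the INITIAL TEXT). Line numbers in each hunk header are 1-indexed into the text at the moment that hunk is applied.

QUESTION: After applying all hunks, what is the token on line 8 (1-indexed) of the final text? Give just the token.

Hunk 1: at line 2 remove [cgj,wph] add [fpseq] -> 7 lines: gqmmx znr imn fpseq rzjs gmn gbptr
Hunk 2: at line 1 remove [znr,imn,fpseq] add [rnch,yhshc] -> 6 lines: gqmmx rnch yhshc rzjs gmn gbptr
Hunk 3: at line 1 remove [rnch,yhshc] add [mkd,dbon,pad] -> 7 lines: gqmmx mkd dbon pad rzjs gmn gbptr
Hunk 4: at line 1 remove [mkd,dbon] add [atlvl] -> 6 lines: gqmmx atlvl pad rzjs gmn gbptr
Hunk 5: at line 1 remove [pad,rzjs] add [vzumw,gpxtx] -> 6 lines: gqmmx atlvl vzumw gpxtx gmn gbptr
Hunk 6: at line 2 remove [gpxtx] add [sphe,shgc,cnca] -> 8 lines: gqmmx atlvl vzumw sphe shgc cnca gmn gbptr
Final line 8: gbptr

Answer: gbptr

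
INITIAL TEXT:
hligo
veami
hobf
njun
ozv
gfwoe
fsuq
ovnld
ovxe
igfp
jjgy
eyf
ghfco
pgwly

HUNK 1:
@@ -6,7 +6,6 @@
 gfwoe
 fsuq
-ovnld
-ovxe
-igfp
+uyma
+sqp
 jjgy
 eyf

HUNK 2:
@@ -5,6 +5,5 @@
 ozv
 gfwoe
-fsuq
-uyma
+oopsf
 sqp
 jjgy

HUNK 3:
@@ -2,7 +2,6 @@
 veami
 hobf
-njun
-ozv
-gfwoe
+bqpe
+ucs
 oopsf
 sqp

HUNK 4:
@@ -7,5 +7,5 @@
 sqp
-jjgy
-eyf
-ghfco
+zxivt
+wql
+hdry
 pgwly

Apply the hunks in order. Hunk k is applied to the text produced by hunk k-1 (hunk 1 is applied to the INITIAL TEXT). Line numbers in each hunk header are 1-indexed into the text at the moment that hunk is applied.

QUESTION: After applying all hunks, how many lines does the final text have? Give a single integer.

Hunk 1: at line 6 remove [ovnld,ovxe,igfp] add [uyma,sqp] -> 13 lines: hligo veami hobf njun ozv gfwoe fsuq uyma sqp jjgy eyf ghfco pgwly
Hunk 2: at line 5 remove [fsuq,uyma] add [oopsf] -> 12 lines: hligo veami hobf njun ozv gfwoe oopsf sqp jjgy eyf ghfco pgwly
Hunk 3: at line 2 remove [njun,ozv,gfwoe] add [bqpe,ucs] -> 11 lines: hligo veami hobf bqpe ucs oopsf sqp jjgy eyf ghfco pgwly
Hunk 4: at line 7 remove [jjgy,eyf,ghfco] add [zxivt,wql,hdry] -> 11 lines: hligo veami hobf bqpe ucs oopsf sqp zxivt wql hdry pgwly
Final line count: 11

Answer: 11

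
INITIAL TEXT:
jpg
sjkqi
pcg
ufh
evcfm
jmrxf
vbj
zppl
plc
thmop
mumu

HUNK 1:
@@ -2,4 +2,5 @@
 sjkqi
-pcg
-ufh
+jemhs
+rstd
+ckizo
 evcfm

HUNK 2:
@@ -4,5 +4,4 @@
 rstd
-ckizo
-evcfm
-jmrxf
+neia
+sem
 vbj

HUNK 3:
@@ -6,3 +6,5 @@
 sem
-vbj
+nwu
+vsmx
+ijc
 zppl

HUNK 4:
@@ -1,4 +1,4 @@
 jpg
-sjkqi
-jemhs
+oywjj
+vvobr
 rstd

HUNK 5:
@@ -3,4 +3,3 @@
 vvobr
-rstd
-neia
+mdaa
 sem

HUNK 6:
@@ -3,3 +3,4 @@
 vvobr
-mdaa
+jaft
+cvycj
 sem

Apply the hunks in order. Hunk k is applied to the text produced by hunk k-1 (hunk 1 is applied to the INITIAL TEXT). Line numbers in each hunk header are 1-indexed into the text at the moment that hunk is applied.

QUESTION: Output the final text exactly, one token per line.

Answer: jpg
oywjj
vvobr
jaft
cvycj
sem
nwu
vsmx
ijc
zppl
plc
thmop
mumu

Derivation:
Hunk 1: at line 2 remove [pcg,ufh] add [jemhs,rstd,ckizo] -> 12 lines: jpg sjkqi jemhs rstd ckizo evcfm jmrxf vbj zppl plc thmop mumu
Hunk 2: at line 4 remove [ckizo,evcfm,jmrxf] add [neia,sem] -> 11 lines: jpg sjkqi jemhs rstd neia sem vbj zppl plc thmop mumu
Hunk 3: at line 6 remove [vbj] add [nwu,vsmx,ijc] -> 13 lines: jpg sjkqi jemhs rstd neia sem nwu vsmx ijc zppl plc thmop mumu
Hunk 4: at line 1 remove [sjkqi,jemhs] add [oywjj,vvobr] -> 13 lines: jpg oywjj vvobr rstd neia sem nwu vsmx ijc zppl plc thmop mumu
Hunk 5: at line 3 remove [rstd,neia] add [mdaa] -> 12 lines: jpg oywjj vvobr mdaa sem nwu vsmx ijc zppl plc thmop mumu
Hunk 6: at line 3 remove [mdaa] add [jaft,cvycj] -> 13 lines: jpg oywjj vvobr jaft cvycj sem nwu vsmx ijc zppl plc thmop mumu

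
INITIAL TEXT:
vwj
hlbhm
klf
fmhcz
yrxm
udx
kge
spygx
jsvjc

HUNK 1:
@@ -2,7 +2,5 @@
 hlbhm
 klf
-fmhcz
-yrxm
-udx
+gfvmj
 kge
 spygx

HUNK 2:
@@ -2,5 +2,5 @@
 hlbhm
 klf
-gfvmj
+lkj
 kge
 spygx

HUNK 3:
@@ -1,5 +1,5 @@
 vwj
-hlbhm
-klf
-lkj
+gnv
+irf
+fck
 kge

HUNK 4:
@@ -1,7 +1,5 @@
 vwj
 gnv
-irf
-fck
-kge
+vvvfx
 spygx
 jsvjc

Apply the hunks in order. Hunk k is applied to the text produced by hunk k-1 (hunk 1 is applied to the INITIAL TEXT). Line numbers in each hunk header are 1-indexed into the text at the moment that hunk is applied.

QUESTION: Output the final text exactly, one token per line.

Answer: vwj
gnv
vvvfx
spygx
jsvjc

Derivation:
Hunk 1: at line 2 remove [fmhcz,yrxm,udx] add [gfvmj] -> 7 lines: vwj hlbhm klf gfvmj kge spygx jsvjc
Hunk 2: at line 2 remove [gfvmj] add [lkj] -> 7 lines: vwj hlbhm klf lkj kge spygx jsvjc
Hunk 3: at line 1 remove [hlbhm,klf,lkj] add [gnv,irf,fck] -> 7 lines: vwj gnv irf fck kge spygx jsvjc
Hunk 4: at line 1 remove [irf,fck,kge] add [vvvfx] -> 5 lines: vwj gnv vvvfx spygx jsvjc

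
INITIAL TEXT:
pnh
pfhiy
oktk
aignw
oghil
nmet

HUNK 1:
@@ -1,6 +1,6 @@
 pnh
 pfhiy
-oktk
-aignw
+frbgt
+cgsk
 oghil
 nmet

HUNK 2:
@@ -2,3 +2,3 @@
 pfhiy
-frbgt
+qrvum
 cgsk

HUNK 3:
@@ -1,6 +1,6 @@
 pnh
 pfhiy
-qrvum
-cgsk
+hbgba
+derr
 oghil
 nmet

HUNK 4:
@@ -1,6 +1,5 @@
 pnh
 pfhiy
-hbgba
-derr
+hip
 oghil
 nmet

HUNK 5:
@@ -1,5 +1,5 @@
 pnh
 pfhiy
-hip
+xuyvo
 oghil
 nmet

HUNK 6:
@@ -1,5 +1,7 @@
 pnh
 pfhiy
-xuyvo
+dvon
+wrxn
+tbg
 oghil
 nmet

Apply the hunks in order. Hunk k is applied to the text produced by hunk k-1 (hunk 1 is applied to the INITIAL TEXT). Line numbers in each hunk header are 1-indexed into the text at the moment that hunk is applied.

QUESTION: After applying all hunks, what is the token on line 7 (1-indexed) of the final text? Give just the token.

Hunk 1: at line 1 remove [oktk,aignw] add [frbgt,cgsk] -> 6 lines: pnh pfhiy frbgt cgsk oghil nmet
Hunk 2: at line 2 remove [frbgt] add [qrvum] -> 6 lines: pnh pfhiy qrvum cgsk oghil nmet
Hunk 3: at line 1 remove [qrvum,cgsk] add [hbgba,derr] -> 6 lines: pnh pfhiy hbgba derr oghil nmet
Hunk 4: at line 1 remove [hbgba,derr] add [hip] -> 5 lines: pnh pfhiy hip oghil nmet
Hunk 5: at line 1 remove [hip] add [xuyvo] -> 5 lines: pnh pfhiy xuyvo oghil nmet
Hunk 6: at line 1 remove [xuyvo] add [dvon,wrxn,tbg] -> 7 lines: pnh pfhiy dvon wrxn tbg oghil nmet
Final line 7: nmet

Answer: nmet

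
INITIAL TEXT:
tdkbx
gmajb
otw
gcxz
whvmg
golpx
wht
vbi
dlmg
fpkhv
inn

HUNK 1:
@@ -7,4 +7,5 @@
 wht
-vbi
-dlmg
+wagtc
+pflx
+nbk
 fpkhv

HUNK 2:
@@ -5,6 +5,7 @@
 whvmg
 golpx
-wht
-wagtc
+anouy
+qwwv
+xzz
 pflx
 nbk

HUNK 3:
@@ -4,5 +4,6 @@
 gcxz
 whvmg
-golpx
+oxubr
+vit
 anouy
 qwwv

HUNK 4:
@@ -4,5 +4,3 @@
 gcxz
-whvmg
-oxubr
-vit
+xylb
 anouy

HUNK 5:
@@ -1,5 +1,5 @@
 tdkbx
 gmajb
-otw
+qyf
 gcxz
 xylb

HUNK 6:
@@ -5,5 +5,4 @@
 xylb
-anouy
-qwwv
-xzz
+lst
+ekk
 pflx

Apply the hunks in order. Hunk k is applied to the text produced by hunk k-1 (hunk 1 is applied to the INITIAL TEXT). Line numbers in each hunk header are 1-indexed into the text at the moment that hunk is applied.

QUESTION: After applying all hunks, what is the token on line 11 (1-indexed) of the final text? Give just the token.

Hunk 1: at line 7 remove [vbi,dlmg] add [wagtc,pflx,nbk] -> 12 lines: tdkbx gmajb otw gcxz whvmg golpx wht wagtc pflx nbk fpkhv inn
Hunk 2: at line 5 remove [wht,wagtc] add [anouy,qwwv,xzz] -> 13 lines: tdkbx gmajb otw gcxz whvmg golpx anouy qwwv xzz pflx nbk fpkhv inn
Hunk 3: at line 4 remove [golpx] add [oxubr,vit] -> 14 lines: tdkbx gmajb otw gcxz whvmg oxubr vit anouy qwwv xzz pflx nbk fpkhv inn
Hunk 4: at line 4 remove [whvmg,oxubr,vit] add [xylb] -> 12 lines: tdkbx gmajb otw gcxz xylb anouy qwwv xzz pflx nbk fpkhv inn
Hunk 5: at line 1 remove [otw] add [qyf] -> 12 lines: tdkbx gmajb qyf gcxz xylb anouy qwwv xzz pflx nbk fpkhv inn
Hunk 6: at line 5 remove [anouy,qwwv,xzz] add [lst,ekk] -> 11 lines: tdkbx gmajb qyf gcxz xylb lst ekk pflx nbk fpkhv inn
Final line 11: inn

Answer: inn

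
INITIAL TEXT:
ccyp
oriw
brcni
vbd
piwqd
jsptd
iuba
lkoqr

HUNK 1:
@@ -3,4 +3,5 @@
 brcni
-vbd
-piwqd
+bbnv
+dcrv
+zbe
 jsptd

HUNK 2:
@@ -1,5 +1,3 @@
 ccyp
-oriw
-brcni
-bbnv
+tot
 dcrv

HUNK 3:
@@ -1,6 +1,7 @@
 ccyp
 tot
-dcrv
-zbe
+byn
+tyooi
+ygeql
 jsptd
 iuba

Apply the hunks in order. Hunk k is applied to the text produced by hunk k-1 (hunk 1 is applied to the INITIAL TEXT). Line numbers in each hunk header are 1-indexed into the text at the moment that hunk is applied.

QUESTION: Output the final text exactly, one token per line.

Answer: ccyp
tot
byn
tyooi
ygeql
jsptd
iuba
lkoqr

Derivation:
Hunk 1: at line 3 remove [vbd,piwqd] add [bbnv,dcrv,zbe] -> 9 lines: ccyp oriw brcni bbnv dcrv zbe jsptd iuba lkoqr
Hunk 2: at line 1 remove [oriw,brcni,bbnv] add [tot] -> 7 lines: ccyp tot dcrv zbe jsptd iuba lkoqr
Hunk 3: at line 1 remove [dcrv,zbe] add [byn,tyooi,ygeql] -> 8 lines: ccyp tot byn tyooi ygeql jsptd iuba lkoqr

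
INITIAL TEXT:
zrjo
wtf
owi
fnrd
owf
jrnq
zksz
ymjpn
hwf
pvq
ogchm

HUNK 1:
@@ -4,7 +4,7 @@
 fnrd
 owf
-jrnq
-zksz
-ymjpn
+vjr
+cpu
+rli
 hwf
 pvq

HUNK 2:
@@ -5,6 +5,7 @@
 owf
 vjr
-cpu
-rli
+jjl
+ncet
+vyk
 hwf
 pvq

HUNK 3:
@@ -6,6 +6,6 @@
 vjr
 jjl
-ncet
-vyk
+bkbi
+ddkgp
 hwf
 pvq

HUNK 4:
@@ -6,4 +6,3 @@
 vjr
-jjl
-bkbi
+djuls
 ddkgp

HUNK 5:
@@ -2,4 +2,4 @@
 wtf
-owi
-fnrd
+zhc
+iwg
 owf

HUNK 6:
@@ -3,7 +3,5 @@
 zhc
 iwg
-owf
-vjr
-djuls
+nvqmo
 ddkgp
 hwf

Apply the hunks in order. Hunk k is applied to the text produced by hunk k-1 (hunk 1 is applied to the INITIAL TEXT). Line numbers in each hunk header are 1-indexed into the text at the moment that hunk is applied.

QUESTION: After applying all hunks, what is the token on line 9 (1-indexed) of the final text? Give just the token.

Hunk 1: at line 4 remove [jrnq,zksz,ymjpn] add [vjr,cpu,rli] -> 11 lines: zrjo wtf owi fnrd owf vjr cpu rli hwf pvq ogchm
Hunk 2: at line 5 remove [cpu,rli] add [jjl,ncet,vyk] -> 12 lines: zrjo wtf owi fnrd owf vjr jjl ncet vyk hwf pvq ogchm
Hunk 3: at line 6 remove [ncet,vyk] add [bkbi,ddkgp] -> 12 lines: zrjo wtf owi fnrd owf vjr jjl bkbi ddkgp hwf pvq ogchm
Hunk 4: at line 6 remove [jjl,bkbi] add [djuls] -> 11 lines: zrjo wtf owi fnrd owf vjr djuls ddkgp hwf pvq ogchm
Hunk 5: at line 2 remove [owi,fnrd] add [zhc,iwg] -> 11 lines: zrjo wtf zhc iwg owf vjr djuls ddkgp hwf pvq ogchm
Hunk 6: at line 3 remove [owf,vjr,djuls] add [nvqmo] -> 9 lines: zrjo wtf zhc iwg nvqmo ddkgp hwf pvq ogchm
Final line 9: ogchm

Answer: ogchm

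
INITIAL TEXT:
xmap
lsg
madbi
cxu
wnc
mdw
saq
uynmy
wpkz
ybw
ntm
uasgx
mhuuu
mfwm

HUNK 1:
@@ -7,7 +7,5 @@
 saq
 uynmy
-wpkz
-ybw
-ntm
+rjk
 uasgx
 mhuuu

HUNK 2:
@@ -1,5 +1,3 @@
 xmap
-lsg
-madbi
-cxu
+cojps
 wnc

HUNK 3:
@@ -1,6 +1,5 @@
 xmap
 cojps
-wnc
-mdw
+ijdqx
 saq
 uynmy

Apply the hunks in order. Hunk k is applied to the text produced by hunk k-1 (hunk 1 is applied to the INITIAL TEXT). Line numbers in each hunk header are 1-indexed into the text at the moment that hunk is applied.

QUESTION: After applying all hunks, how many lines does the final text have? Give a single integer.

Answer: 9

Derivation:
Hunk 1: at line 7 remove [wpkz,ybw,ntm] add [rjk] -> 12 lines: xmap lsg madbi cxu wnc mdw saq uynmy rjk uasgx mhuuu mfwm
Hunk 2: at line 1 remove [lsg,madbi,cxu] add [cojps] -> 10 lines: xmap cojps wnc mdw saq uynmy rjk uasgx mhuuu mfwm
Hunk 3: at line 1 remove [wnc,mdw] add [ijdqx] -> 9 lines: xmap cojps ijdqx saq uynmy rjk uasgx mhuuu mfwm
Final line count: 9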